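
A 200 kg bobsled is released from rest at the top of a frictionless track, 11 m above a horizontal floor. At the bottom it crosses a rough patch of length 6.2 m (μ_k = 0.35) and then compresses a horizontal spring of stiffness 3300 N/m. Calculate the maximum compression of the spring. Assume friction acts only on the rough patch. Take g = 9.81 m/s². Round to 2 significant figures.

x = 3.2 m

Initial energy: E₁ = mgh = (200)(9.81)(11) = 21582 J
Friction removes W_f = μ_k mg d = (0.35)(200)(9.81)(6.2) = 4258 J
Energy reaching the spring: E = 21582 − 4258 = 17324 J
At max compression ½kx² = E ⇒ x = √(2E/k) = √(2 × 17324/3300) = 3.240 m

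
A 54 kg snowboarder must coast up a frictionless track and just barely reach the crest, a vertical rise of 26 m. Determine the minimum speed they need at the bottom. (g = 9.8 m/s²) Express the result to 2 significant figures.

v = 23 m/s

At the top they are momentarily at rest, so all KE converts to PE: ½mv² = mgh
v = √(2gh) = √(2 × 9.8 × 26) = 22.57 m/s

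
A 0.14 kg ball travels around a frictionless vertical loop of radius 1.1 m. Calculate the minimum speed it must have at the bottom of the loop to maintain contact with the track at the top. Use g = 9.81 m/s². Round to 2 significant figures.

At the top: mg = mv_top²/r ⇒ v_top² = gr = 10.79 m²/s²
Energy from bottom to top (height 2r): ½mv_bot² = ½mv_top² + mg(2r)
v_bot² = gr + 4gr = 5gr = 53.96
v_bot = √(5gr) = 7.345 m/s

v = 7.3 m/s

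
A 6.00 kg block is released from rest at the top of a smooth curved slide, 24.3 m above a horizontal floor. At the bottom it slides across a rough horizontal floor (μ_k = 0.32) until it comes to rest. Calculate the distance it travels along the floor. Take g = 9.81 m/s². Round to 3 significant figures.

d = 75.9 m

Energy at the top = energy at the end + work done against friction:
At rest all PE has been dissipated by friction: mgh = μ_k m g d
d = h/μ_k = 24.3/0.32 = 75.94 m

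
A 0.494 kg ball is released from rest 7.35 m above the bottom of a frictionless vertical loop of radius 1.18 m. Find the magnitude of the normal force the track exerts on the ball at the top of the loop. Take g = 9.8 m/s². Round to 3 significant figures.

N = 36.1 N

Energy from release to top (height 2r): mgh = ½mv_top² + mg(2r)
v_top² = 2g(h − 2r) = 2(9.8)(7.35 − 2.360) = 97.804 m²/s²
At the top, both N and weight point toward the centre: N + mg = mv_top²/r
N = m(v_top²/r − g) = 0.494(97.804/1.18 − 9.8) = 36.10 N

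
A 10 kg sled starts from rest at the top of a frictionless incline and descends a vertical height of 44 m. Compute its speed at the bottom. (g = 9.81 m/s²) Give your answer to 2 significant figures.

Mechanical energy is conserved (no friction): mgh = ½mv²
v = √(2gh) = √(2 × 9.81 × 44) = √863.28 = 29.38 m/s

v = 29 m/s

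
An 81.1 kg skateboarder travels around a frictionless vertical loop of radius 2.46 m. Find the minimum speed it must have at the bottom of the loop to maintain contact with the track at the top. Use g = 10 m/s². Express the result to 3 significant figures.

v = 11.1 m/s

At the top: mg = mv_top²/r ⇒ v_top² = gr = 24.60 m²/s²
Energy from bottom to top (height 2r): ½mv_bot² = ½mv_top² + mg(2r)
v_bot² = gr + 4gr = 5gr = 123.0
v_bot = √(5gr) = 11.09 m/s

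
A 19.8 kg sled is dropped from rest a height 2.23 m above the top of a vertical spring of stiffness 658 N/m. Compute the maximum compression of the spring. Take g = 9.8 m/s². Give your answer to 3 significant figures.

x = 1.48 m

Measuring PE from the top of the relaxed spring, at max compression the sled has dropped H + x with zero KE, so:
mg(H + x) = ½kx²
½(658)x² − (19.8)(9.8)x − (19.8)(9.8)(2.23) = 0
329.0x² − 194.0x − 432.7 = 0
x = [194.0 + √(37652 + 569445)]/(2 × 329.0) = 1.479 m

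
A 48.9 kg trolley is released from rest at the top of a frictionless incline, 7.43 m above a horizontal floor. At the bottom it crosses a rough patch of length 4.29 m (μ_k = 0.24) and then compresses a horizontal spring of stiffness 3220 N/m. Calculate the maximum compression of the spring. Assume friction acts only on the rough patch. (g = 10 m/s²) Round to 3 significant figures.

x = 1.39 m

Initial energy: E₁ = mgh = (48.9)(10)(7.43) = 3633.3 J
Friction removes W_f = μ_k mg d = (0.24)(48.9)(10)(4.29) = 503.5 J
Energy reaching the spring: E = 3633.3 − 503.5 = 3129.8 J
At max compression ½kx² = E ⇒ x = √(2E/k) = √(2 × 3129.8/3220) = 1.394 m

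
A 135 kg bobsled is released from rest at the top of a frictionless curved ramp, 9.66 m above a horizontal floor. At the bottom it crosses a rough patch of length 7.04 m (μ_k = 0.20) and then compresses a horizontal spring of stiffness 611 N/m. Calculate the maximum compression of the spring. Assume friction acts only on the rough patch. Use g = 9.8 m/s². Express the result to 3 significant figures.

x = 5.98 m

Initial energy: E₁ = mgh = (135)(9.8)(9.66) = 12780 J
Friction removes W_f = μ_k mg d = (0.20)(135)(9.8)(7.04) = 1863 J
Energy reaching the spring: E = 12780 − 1863 = 10917 J
At max compression ½kx² = E ⇒ x = √(2E/k) = √(2 × 10917/611) = 5.978 m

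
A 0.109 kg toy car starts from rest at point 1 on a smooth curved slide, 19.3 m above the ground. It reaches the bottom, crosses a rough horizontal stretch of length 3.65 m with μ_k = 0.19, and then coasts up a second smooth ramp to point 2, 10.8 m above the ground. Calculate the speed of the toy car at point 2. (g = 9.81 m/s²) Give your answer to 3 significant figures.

v = 12.4 m/s

Energy at 1: mgh₁ = (0.109)(9.81)(19.3) = 20.637 J
Friction loss: W_f = μ_k mg d = 0.7416 J
At 2: ½mv² + mgh₂ = mgh₁ − W_f
½mv² = 20.637 − 0.7416 − 11.548 = 8.3474 J
v = √(2 × 8.3474/0.109) = 12.38 m/s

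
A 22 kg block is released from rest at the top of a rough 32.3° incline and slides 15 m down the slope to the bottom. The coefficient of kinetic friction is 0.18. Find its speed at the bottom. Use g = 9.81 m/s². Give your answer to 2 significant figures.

v = 11 m/s

Taking the bottom as reference, mgh = ½mv² + μ_k N L with h = L sinθ, N = mg cosθ:
mgh = mgL sinθ = (22)(9.81)(15)sin32.3° = 1729.9 J
W_f = μ_k mg cosθ · L = (0.18)(22)(9.81)cos32.3°·15 = 492.5 J
½mv² = 1729.9 − 492.5 = 1237.3 J
v = √(2 × 1237.3/22) = 10.61 m/s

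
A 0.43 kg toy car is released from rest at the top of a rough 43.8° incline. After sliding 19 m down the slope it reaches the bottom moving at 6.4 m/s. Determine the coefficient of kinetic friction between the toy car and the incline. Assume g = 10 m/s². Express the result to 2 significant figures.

μ_k = 0.81

The energy dissipated by friction is the PE lost minus the KE gained:
mgL sinθ = 56.548 J; ½mv² = 8.8064 J
W_f = 56.548 − 8.8064 = 47.74 J
μ_k = W_f/(mg cosθ · L) = 47.74/(3.104 × 19) = 0.8096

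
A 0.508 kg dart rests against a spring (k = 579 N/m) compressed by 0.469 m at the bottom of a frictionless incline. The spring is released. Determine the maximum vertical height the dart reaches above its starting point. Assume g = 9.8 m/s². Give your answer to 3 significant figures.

At maximum height the dart is at rest, so ½kx² = mgh
h = kx²/(2mg) = (579)(0.469)²/(2 × 0.508 × 9.8) = 12.79 m

h = 12.8 m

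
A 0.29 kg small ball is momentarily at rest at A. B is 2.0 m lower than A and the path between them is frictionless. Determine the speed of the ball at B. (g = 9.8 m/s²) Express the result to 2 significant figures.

v = 6.3 m/s

Energy conservation between the two points: mgh = ½mv²
v = √(2gh) = √(2 × 9.8 × 2.0) = √39.200 = 6.261 m/s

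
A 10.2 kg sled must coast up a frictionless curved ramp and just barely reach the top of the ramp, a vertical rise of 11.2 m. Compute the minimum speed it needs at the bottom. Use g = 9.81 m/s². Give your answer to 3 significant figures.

At the top it is momentarily at rest, so all KE converts to PE: ½mv² = mgh
v = √(2gh) = √(2 × 9.81 × 11.2) = 14.82 m/s

v = 14.8 m/s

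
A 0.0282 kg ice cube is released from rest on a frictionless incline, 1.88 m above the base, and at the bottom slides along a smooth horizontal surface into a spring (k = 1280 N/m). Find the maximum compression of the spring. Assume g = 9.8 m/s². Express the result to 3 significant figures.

At max compression the cube is momentarily at rest: mgh = ½kx²
x = √(2mgh/k) = √(2 × 0.0282 × 9.8 × 1.88 / 1280) = 0.02849 m

x = 0.0285 m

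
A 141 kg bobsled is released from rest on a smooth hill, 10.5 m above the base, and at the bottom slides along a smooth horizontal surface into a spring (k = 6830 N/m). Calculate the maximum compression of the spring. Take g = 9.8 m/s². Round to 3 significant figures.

Gravitational PE at the top equals spring PE at max compression: mgh = ½kx²
x = √(2mgh/k) = √(2 × 141 × 9.8 × 10.5 / 6830) = 2.061 m

x = 2.06 m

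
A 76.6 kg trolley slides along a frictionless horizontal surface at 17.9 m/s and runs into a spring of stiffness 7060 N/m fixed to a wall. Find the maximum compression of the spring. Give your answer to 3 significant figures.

At max compression the trolley is momentarily at rest: ½mv² = ½kx²
x = v√(m/k) = 17.9 × √(76.6/7060) = 1.865 m

x = 1.86 m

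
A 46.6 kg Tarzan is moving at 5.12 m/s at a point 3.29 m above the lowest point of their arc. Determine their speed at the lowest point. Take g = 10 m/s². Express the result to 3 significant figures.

v = 9.59 m/s

Mechanical energy is conserved (no friction): ½mv₀² + mgh = ½mv²
v² = v₀² + 2gh = (5.12)² + 2(10)(3.29) = 92.014
v = √92.014 = 9.592 m/s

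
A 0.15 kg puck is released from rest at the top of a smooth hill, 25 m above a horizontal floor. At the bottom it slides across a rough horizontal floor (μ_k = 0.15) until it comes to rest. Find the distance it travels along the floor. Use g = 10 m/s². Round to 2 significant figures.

d = 170 m

Applying the work–energy principle:
At rest all PE has been dissipated by friction: mgh = μ_k m g d
d = h/μ_k = 25/0.15 = 166.7 m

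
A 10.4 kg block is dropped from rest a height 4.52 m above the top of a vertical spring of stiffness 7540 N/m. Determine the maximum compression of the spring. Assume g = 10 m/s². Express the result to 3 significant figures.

Let x be the compression. The total drop is H + x, and the block is instantaneously at rest at max compression, so energy conservation gives:
mg(H + x) = ½kx²
½(7540)x² − (10.4)(10)x − (10.4)(10)(4.52) = 0
3770x² − 104.0x − 470.1 = 0
x = [104.0 + √(10816 + 7.0888e+06)]/(2 × 3770) = 0.3672 m

x = 0.367 m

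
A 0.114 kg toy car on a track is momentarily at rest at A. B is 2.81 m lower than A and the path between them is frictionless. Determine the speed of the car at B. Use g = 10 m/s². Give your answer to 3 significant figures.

v = 7.50 m/s

Equating total energy at the two states: mgh = ½mv²
v = √(2gh) = √(2 × 10 × 2.81) = √56.200 = 7.497 m/s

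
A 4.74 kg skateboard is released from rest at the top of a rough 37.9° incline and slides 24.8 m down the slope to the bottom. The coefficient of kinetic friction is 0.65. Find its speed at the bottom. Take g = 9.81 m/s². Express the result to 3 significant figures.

v = 7.02 m/s

Energy: mgh = ½mv² + W_f, with h = L sinθ and W_f = μ_k (mg cosθ) L
mgh = mgL sinθ = (4.74)(9.81)(24.8)sin37.9° = 708.38 J
W_f = μ_k mg cosθ · L = (0.65)(4.74)(9.81)cos37.9°·24.8 = 591.5 J
½mv² = 708.38 − 591.5 = 116.91 J
v = √(2 × 116.91/4.74) = 7.023 m/s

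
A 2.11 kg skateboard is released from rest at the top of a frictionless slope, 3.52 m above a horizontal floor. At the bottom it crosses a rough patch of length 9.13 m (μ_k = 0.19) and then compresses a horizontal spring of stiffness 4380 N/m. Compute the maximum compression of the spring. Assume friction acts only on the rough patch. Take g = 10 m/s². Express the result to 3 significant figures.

x = 0.131 m

Initial energy: E₁ = mgh = (2.11)(10)(3.52) = 74.272 J
Friction removes W_f = μ_k mg d = (0.19)(2.11)(10)(9.13) = 36.60 J
Energy reaching the spring: E = 74.272 − 36.60 = 37.670 J
At max compression ½kx² = E ⇒ x = √(2E/k) = √(2 × 37.670/4380) = 0.1312 m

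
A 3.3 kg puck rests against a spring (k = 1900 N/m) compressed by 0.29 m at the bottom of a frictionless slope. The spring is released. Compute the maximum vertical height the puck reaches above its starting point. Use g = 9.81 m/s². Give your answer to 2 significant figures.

Energy conservation from release to the highest point: ½kx² = mgh
h = kx²/(2mg) = (1900)(0.29)²/(2 × 3.3 × 9.81) = 2.468 m

h = 2.5 m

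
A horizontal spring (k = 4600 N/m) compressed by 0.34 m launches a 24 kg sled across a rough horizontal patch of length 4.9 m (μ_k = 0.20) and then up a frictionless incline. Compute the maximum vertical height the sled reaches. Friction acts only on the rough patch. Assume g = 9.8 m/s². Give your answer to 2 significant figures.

h = 0.15 m

Spring energy: E₀ = ½kx² = ½(4600)(0.34)² = 265.88 J
Friction: W_f = μ_k mg d = (0.20)(24)(9.8)(4.9) = 230.5 J
Energy at base of ramp: E = 265.88 − 230.5 = 35.384 J
At max height all remaining energy is PE: mgh = E ⇒ h = E/(mg) = 35.384/(24 × 9.8) = 0.1504 m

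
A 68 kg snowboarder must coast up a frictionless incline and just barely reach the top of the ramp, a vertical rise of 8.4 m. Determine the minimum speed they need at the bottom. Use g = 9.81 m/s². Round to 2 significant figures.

v = 13 m/s

At the top they are momentarily at rest, so all KE converts to PE: ½mv² = mgh
v = √(2gh) = √(2 × 9.81 × 8.4) = 12.84 m/s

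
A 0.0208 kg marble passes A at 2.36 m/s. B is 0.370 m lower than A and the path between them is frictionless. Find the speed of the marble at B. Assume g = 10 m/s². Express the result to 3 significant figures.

Mechanical energy is conserved (no friction): ½mv₀² + mgh = ½mv²
The mass cancels from both sides.
v² = v₀² + 2gh = (2.36)² + 2(10)(0.370) = 12.970
v = √12.970 = 3.601 m/s

v = 3.60 m/s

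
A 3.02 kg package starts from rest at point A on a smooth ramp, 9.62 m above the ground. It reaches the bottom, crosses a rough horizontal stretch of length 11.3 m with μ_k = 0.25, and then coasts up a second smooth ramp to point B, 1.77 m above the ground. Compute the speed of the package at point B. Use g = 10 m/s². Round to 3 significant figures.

Energy at A: mgh₁ = (3.02)(10)(9.62) = 290.52 J
Friction loss: W_f = μ_k mg d = 85.31 J
At B: ½mv² + mgh₂ = mgh₁ − W_f
½mv² = 290.52 − 85.31 − 53.454 = 151.75 J
v = √(2 × 151.75/3.02) = 10.02 m/s

v = 10.0 m/s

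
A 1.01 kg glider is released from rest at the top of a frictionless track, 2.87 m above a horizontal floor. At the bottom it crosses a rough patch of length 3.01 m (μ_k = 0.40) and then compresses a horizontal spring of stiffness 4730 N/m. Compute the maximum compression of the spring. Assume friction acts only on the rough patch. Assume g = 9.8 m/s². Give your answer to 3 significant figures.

x = 0.0835 m

Initial energy: E₁ = mgh = (1.01)(9.8)(2.87) = 28.407 J
Friction removes W_f = μ_k mg d = (0.40)(1.01)(9.8)(3.01) = 11.92 J
Energy reaching the spring: E = 28.407 − 11.92 = 16.490 J
At max compression ½kx² = E ⇒ x = √(2E/k) = √(2 × 16.490/4730) = 0.08350 m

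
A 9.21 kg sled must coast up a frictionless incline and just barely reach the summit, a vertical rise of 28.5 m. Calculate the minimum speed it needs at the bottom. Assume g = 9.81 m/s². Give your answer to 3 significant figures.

At the top it is momentarily at rest, so all KE converts to PE: ½mv² = mgh
v = √(2gh) = √(2 × 9.81 × 28.5) = 23.65 m/s

v = 23.6 m/s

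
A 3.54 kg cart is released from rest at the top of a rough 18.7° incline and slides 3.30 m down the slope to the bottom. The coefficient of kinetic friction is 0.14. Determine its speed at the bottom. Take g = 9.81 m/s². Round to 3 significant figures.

v = 3.49 m/s

Energy: mgh = ½mv² + W_f, with h = L sinθ and W_f = μ_k (mg cosθ) L
mgh = mgL sinθ = (3.54)(9.81)(3.30)sin18.7° = 36.742 J
W_f = μ_k mg cosθ · L = (0.14)(3.54)(9.81)cos18.7°·3.30 = 15.20 J
½mv² = 36.742 − 15.20 = 21.545 J
v = √(2 × 21.545/3.54) = 3.489 m/s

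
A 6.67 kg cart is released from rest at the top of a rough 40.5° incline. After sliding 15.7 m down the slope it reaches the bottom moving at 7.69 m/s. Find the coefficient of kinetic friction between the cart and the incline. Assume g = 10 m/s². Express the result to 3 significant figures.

μ_k = 0.606

The energy dissipated by friction is the PE lost minus the KE gained:
mgL sinθ = 680.10 J; ½mv² = 197.22 J
W_f = 680.10 − 197.22 = 482.9 J
μ_k = W_f/(mg cosθ · L) = 482.9/(50.72 × 15.7) = 0.6064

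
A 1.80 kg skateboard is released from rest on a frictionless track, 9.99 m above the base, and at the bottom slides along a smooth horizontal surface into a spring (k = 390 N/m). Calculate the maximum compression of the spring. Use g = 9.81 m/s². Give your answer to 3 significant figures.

Gravitational PE at the top equals spring PE at max compression: mgh = ½kx²
x = √(2mgh/k) = √(2 × 1.80 × 9.81 × 9.99 / 390) = 0.9511 m

x = 0.951 m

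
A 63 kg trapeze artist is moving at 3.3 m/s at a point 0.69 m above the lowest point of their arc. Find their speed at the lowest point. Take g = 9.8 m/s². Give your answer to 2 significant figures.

v = 4.9 m/s

Equating total energy at the two states: ½mv₀² + mgh = ½mv²
The mass cancels from both sides.
v² = v₀² + 2gh = (3.3)² + 2(9.8)(0.69) = 24.414
v = √24.414 = 4.941 m/s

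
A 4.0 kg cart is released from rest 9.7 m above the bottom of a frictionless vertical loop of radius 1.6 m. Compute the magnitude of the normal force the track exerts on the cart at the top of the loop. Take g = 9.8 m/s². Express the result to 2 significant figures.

N = 280 N

Energy from release to top (height 2r): mgh = ½mv_top² + mg(2r)
v_top² = 2g(h − 2r) = 2(9.8)(9.7 − 3.200) = 127.40 m²/s²
At the top, both N and weight point toward the centre: N + mg = mv_top²/r
N = m(v_top²/r − g) = 4.0(127.40/1.6 − 9.8) = 279.3 N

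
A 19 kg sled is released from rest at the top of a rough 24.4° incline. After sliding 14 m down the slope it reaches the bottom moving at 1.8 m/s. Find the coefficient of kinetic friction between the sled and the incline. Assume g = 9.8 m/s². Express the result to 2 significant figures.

The energy dissipated by friction is the PE lost minus the KE gained:
mgL sinθ = 1076.9 J; ½mv² = 30.780 J
W_f = 1076.9 − 30.780 = 1046 J
μ_k = W_f/(mg cosθ · L) = 1046/(169.6 × 14) = 0.4407

μ_k = 0.44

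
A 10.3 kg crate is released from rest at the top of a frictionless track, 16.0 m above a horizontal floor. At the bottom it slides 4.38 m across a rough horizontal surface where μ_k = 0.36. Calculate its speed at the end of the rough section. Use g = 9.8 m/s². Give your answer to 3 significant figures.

Energy at the top = energy at the end + work done against friction:
mgh = ½mv² + μ_k m g d
W_f = μ_k mg d = (0.36)(10.3)(9.8)(4.38) = 159.2 J
½mv² = mgh − W_f = 1615.0 − 159.2 = 1455.9 J
v = √(2 × 1455.9/10.3) = 16.81 m/s

v = 16.8 m/s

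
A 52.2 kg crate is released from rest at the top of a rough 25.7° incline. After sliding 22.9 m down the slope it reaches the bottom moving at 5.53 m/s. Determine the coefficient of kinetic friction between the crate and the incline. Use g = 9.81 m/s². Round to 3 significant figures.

The energy dissipated by friction is the PE lost minus the KE gained:
mgL sinθ = 5085.4 J; ½mv² = 798.16 J
W_f = 5085.4 − 798.16 = 4287 J
μ_k = W_f/(mg cosθ · L) = 4287/(461.4 × 22.9) = 0.4057

μ_k = 0.406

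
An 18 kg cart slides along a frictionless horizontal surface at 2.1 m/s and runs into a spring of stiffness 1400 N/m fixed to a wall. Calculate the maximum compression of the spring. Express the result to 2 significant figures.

x = 0.24 m

All KE is stored as spring PE at maximum compression: ½mv² = ½kx²
x = v√(m/k) = 2.1 × √(18/1400) = 0.2381 m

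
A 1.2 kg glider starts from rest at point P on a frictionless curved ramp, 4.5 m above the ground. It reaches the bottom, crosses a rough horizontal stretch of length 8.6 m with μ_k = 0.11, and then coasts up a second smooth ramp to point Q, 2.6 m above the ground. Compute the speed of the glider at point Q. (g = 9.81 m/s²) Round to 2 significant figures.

Energy at P: mgh₁ = (1.2)(9.81)(4.5) = 52.974 J
Friction loss: W_f = μ_k mg d = 11.14 J
At Q: ½mv² + mgh₂ = mgh₁ − W_f
½mv² = 52.974 − 11.14 − 30.607 = 11.230 J
v = √(2 × 11.230/1.2) = 4.326 m/s

v = 4.3 m/s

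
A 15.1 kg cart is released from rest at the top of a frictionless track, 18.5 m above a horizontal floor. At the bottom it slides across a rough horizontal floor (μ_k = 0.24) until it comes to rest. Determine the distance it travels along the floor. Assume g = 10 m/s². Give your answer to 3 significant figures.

Applying the work–energy principle:
At rest all PE has been dissipated by friction: mgh = μ_k m g d
d = h/μ_k = 18.5/0.24 = 77.08 m

d = 77.1 m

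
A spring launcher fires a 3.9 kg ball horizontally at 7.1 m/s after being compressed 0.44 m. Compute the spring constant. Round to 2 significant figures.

k = 1000 N/m

½kx² = ½mv²
k = mv²/x² = (3.9)(7.1)²/(0.44)² = 1015 N/m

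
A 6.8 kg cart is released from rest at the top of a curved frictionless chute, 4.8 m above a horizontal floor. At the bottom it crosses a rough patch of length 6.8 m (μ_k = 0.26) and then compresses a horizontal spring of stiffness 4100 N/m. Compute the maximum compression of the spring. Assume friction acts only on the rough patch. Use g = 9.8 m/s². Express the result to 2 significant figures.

x = 0.31 m

Initial energy: E₁ = mgh = (6.8)(9.8)(4.8) = 319.87 J
Friction removes W_f = μ_k mg d = (0.26)(6.8)(9.8)(6.8) = 117.8 J
Energy reaching the spring: E = 319.87 − 117.8 = 202.05 J
At max compression ½kx² = E ⇒ x = √(2E/k) = √(2 × 202.05/4100) = 0.3139 m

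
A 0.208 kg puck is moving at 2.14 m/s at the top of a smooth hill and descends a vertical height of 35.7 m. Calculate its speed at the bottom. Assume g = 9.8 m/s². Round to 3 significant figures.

Energy conservation between the two points: ½mv₀² + mgh = ½mv²
v² = v₀² + 2gh = (2.14)² + 2(9.8)(35.7) = 704.30
v = √704.30 = 26.54 m/s

v = 26.5 m/s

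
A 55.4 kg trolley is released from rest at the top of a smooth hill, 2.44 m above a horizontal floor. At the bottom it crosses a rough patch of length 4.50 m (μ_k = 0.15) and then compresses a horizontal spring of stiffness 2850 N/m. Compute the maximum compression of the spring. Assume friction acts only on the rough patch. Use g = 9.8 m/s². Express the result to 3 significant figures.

x = 0.820 m

Initial energy: E₁ = mgh = (55.4)(9.8)(2.44) = 1324.7 J
Friction removes W_f = μ_k mg d = (0.15)(55.4)(9.8)(4.50) = 366.5 J
Energy reaching the spring: E = 1324.7 − 366.5 = 958.25 J
At max compression ½kx² = E ⇒ x = √(2E/k) = √(2 × 958.25/2850) = 0.8200 m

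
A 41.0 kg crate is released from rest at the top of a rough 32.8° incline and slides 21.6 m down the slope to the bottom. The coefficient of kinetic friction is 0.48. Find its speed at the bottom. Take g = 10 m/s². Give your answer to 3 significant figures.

v = 7.73 m/s

Taking the bottom as reference, mgh = ½mv² + μ_k N L with h = L sinθ, N = mg cosθ:
mgh = mgL sinθ = (41.0)(10)(21.6)sin32.8° = 4797.4 J
W_f = μ_k mg cosθ · L = (0.48)(41.0)(10)cos32.8°·21.6 = 3573 J
½mv² = 4797.4 − 3573 = 1224.2 J
v = √(2 × 1224.2/41.0) = 7.728 m/s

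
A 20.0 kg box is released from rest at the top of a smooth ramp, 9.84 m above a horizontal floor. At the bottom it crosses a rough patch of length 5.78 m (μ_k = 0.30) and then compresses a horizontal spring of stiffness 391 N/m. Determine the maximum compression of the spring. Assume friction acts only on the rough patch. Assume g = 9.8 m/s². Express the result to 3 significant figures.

x = 2.85 m

Initial energy: E₁ = mgh = (20.0)(9.8)(9.84) = 1928.6 J
Friction removes W_f = μ_k mg d = (0.30)(20.0)(9.8)(5.78) = 339.9 J
Energy reaching the spring: E = 1928.6 − 339.9 = 1588.8 J
At max compression ½kx² = E ⇒ x = √(2E/k) = √(2 × 1588.8/391) = 2.851 m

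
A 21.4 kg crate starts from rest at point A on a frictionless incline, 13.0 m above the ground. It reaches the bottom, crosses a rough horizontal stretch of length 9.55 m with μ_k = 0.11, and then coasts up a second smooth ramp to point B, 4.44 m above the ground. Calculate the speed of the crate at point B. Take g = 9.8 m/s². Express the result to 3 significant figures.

v = 12.1 m/s

Energy at A: mgh₁ = (21.4)(9.8)(13.0) = 2726.4 J
Friction loss: W_f = μ_k mg d = 220.3 J
At B: ½mv² + mgh₂ = mgh₁ − W_f
½mv² = 2726.4 − 220.3 − 931.16 = 1574.9 J
v = √(2 × 1574.9/21.4) = 12.13 m/s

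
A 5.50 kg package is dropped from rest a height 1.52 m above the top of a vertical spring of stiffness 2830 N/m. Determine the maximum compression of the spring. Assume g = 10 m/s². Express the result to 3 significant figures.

x = 0.263 m

Measuring PE from the top of the relaxed spring, at max compression the package has dropped H + x with zero KE, so:
mg(H + x) = ½kx²
½(2830)x² − (5.50)(10)x − (5.50)(10)(1.52) = 0
1415x² − 55.00x − 83.60 = 0
x = [55.00 + √(3025 + 473176)]/(2 × 1415) = 0.2633 m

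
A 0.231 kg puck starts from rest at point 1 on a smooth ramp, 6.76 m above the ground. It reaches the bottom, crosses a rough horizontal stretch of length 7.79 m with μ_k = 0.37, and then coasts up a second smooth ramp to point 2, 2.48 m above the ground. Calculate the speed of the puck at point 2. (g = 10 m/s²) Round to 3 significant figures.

Energy at 1: mgh₁ = (0.231)(10)(6.76) = 15.616 J
Friction loss: W_f = μ_k mg d = 6.658 J
At 2: ½mv² + mgh₂ = mgh₁ − W_f
½mv² = 15.616 − 6.658 − 5.7288 = 3.2287 J
v = √(2 × 3.2287/0.231) = 5.287 m/s

v = 5.29 m/s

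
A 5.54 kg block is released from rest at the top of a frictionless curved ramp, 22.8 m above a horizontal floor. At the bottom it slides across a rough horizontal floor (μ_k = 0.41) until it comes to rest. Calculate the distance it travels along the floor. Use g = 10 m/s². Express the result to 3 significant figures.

d = 55.6 m

Energy at the top = energy at the end + work done against friction:
At rest all PE has been dissipated by friction: mgh = μ_k m g d
d = h/μ_k = 22.8/0.41 = 55.61 m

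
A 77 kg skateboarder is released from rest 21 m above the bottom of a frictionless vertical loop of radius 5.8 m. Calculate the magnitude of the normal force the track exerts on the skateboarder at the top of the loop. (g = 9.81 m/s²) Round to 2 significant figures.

Energy from release to top (height 2r): mgh = ½mv_top² + mg(2r)
v_top² = 2g(h − 2r) = 2(9.81)(21 − 11.60) = 184.43 m²/s²
At the top, both N and weight point toward the centre: N + mg = mv_top²/r
N = m(v_top²/r − g) = 77(184.43/5.8 − 9.81) = 1693 N

N = 1700 N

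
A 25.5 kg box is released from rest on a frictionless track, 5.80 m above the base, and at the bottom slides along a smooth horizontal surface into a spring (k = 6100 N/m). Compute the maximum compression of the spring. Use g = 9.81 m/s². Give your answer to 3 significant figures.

Energy conservation (no friction) from release to max compression: mgh = ½kx²
x = √(2mgh/k) = √(2 × 25.5 × 9.81 × 5.80 / 6100) = 0.6897 m

x = 0.690 m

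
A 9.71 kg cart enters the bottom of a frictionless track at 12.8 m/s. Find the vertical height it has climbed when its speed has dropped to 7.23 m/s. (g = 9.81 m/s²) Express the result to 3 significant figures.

Energy balance between the two points: ½mv₁² = ½mv₂² + mgh
h = (v₁² − v₂²)/(2g) = (12.8² − 7.23²)/(2 × 9.81) = 5.686 m

h = 5.69 m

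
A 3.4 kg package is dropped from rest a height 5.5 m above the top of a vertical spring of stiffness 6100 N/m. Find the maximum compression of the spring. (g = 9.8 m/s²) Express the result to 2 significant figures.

x = 0.25 m

Take the reference level at the top of the uncompressed spring. At max compression the package has fallen H + x and is momentarily at rest:
mg(H + x) = ½kx²
½(6100)x² − (3.4)(9.8)x − (3.4)(9.8)(5.5) = 0
3050x² − 33.32x − 183.3 = 0
x = [33.32 + √(1110 + 2.2358e+06)]/(2 × 3050) = 0.2506 m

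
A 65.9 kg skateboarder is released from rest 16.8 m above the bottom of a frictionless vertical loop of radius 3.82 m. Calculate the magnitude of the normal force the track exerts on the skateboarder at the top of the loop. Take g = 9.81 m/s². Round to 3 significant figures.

N = 2450 N

Energy from release to top (height 2r): mgh = ½mv_top² + mg(2r)
v_top² = 2g(h − 2r) = 2(9.81)(16.8 − 7.640) = 179.72 m²/s²
At the top, both N and weight point toward the centre: N + mg = mv_top²/r
N = m(v_top²/r − g) = 65.9(179.72/3.82 − 9.81) = 2454 N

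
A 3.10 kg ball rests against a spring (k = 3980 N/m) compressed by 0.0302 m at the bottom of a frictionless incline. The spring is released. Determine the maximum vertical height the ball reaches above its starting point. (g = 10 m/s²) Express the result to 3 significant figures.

All spring PE becomes gravitational PE at the highest point: ½kx² = mgh
h = kx²/(2mg) = (3980)(0.0302)²/(2 × 3.10 × 10) = 0.05855 m

h = 0.0585 m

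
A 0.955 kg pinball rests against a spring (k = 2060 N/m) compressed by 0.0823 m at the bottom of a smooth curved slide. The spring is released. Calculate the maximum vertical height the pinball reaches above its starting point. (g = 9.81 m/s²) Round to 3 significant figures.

h = 0.745 m

All spring PE becomes gravitational PE at the highest point: ½kx² = mgh
h = kx²/(2mg) = (2060)(0.0823)²/(2 × 0.955 × 9.81) = 0.7447 m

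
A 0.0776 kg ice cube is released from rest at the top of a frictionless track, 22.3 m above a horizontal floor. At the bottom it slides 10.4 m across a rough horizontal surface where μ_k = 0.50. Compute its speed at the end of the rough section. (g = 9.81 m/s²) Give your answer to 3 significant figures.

v = 18.3 m/s

Applying the work–energy principle:
mgh = ½mv² + μ_k m g d
W_f = μ_k mg d = (0.50)(0.0776)(9.81)(10.4) = 3.959 J
½mv² = mgh − W_f = 16.976 − 3.959 = 13.017 J
v = √(2 × 13.017/0.0776) = 18.32 m/s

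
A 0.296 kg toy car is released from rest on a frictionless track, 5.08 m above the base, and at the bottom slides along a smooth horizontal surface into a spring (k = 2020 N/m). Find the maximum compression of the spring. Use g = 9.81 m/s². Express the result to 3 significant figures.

x = 0.121 m

At max compression the car is momentarily at rest: mgh = ½kx²
x = √(2mgh/k) = √(2 × 0.296 × 9.81 × 5.08 / 2020) = 0.1209 m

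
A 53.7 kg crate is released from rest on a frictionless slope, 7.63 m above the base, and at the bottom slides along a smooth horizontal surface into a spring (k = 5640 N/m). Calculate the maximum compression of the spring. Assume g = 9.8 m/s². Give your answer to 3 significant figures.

At max compression the crate is momentarily at rest: mgh = ½kx²
x = √(2mgh/k) = √(2 × 53.7 × 9.8 × 7.63 / 5640) = 1.193 m

x = 1.19 m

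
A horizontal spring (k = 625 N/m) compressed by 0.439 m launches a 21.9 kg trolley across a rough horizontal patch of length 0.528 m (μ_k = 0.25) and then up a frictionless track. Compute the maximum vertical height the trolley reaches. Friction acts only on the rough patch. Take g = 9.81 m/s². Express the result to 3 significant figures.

Spring energy: E₀ = ½kx² = ½(625)(0.439)² = 60.225 J
Friction: W_f = μ_k mg d = (0.25)(21.9)(9.81)(0.528) = 28.36 J
Energy at base of ramp: E = 60.225 − 28.36 = 31.867 J
At max height all remaining energy is PE: mgh = E ⇒ h = E/(mg) = 31.867/(21.9 × 9.81) = 0.1483 m

h = 0.148 m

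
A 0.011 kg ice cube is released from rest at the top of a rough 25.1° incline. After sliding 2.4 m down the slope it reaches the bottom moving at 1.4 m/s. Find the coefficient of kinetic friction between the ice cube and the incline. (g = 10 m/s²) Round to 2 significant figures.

mgh = ½mv² + μ_k (mg cosθ) L, with h = L sinθ
mgL sinθ = 0.11199 J; ½mv² = 0.010780 J
W_f = 0.11199 − 0.010780 = 0.1012 J
μ_k = W_f/(mg cosθ · L) = 0.1012/(0.09961 × 2.4) = 0.4233

μ_k = 0.42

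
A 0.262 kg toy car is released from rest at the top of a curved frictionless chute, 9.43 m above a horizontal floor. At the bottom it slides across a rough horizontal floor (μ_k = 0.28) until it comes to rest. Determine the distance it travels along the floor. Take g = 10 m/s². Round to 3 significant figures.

Applying the work–energy principle:
At rest all PE has been dissipated by friction: mgh = μ_k m g d
d = h/μ_k = 9.43/0.28 = 33.68 m

d = 33.7 m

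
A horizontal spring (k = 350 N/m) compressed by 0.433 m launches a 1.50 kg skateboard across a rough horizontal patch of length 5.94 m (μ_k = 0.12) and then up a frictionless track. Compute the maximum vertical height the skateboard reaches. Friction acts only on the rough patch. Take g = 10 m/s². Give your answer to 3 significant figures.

h = 1.47 m

Spring energy: E₀ = ½kx² = ½(350)(0.433)² = 32.811 J
Friction: W_f = μ_k mg d = (0.12)(1.50)(10)(5.94) = 10.69 J
Energy at base of ramp: E = 32.811 − 10.69 = 22.119 J
At max height all remaining energy is PE: mgh = E ⇒ h = E/(mg) = 22.119/(1.50 × 10) = 1.475 m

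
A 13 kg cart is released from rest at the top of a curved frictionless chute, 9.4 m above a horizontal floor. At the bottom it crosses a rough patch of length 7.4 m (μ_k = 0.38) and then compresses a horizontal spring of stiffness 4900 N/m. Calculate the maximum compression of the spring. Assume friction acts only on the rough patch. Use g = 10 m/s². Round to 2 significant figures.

x = 0.59 m

Initial energy: E₁ = mgh = (13)(10)(9.4) = 1222.0 J
Friction removes W_f = μ_k mg d = (0.38)(13)(10)(7.4) = 365.6 J
Energy reaching the spring: E = 1222.0 − 365.6 = 856.44 J
At max compression ½kx² = E ⇒ x = √(2E/k) = √(2 × 856.44/4900) = 0.5912 m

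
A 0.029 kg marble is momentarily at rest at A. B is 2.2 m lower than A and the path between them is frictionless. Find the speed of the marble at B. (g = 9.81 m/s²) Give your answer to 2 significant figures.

Mechanical energy is conserved (no friction): mgh = ½mv²
v = √(2gh) = √(2 × 9.81 × 2.2) = √43.164 = 6.570 m/s

v = 6.6 m/s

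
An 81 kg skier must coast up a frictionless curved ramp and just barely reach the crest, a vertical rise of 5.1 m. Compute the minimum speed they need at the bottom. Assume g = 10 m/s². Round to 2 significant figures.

v = 10 m/s

At the top they are momentarily at rest, so all KE converts to PE: ½mv² = mgh
v = √(2gh) = √(2 × 10 × 5.1) = 10.10 m/s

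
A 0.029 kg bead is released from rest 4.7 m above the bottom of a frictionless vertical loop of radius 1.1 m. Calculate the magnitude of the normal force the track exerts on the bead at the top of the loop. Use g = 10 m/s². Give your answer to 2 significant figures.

N = 1.0 N

Energy from release to top (height 2r): mgh = ½mv_top² + mg(2r)
v_top² = 2g(h − 2r) = 2(10)(4.7 − 2.200) = 50.000 m²/s²
At the top, both N and weight point toward the centre: N + mg = mv_top²/r
N = m(v_top²/r − g) = 0.029(50.000/1.1 − 10) = 1.028 N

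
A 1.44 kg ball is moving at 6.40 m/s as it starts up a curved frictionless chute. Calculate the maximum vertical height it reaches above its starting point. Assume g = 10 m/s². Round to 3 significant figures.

h = 2.05 m

Setting KE at the bottom equal to PE gained: ½mv² = mgh
h = v²/(2g) = 6.40²/(2 × 10) = 2.048 m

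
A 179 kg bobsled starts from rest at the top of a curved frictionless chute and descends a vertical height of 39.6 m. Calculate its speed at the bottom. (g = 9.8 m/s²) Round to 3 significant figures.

v = 27.9 m/s

By conservation of mechanical energy, mgh = ½mv²
v = √(2gh) = √(2 × 9.8 × 39.6) = √776.16 = 27.86 m/s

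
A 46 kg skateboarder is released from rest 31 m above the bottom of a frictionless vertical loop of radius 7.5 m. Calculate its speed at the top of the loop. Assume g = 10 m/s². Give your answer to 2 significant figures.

v = 18 m/s

Energy conservation: mgh = ½mv_top² + mg(2r)
v_top² = 2g(h − 2r) = 2(10)(31 − 15.00) = 320.0
v_top = 17.89 m/s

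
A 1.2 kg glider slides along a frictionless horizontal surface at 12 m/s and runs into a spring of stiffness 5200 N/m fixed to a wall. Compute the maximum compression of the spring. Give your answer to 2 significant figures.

x = 0.18 m

At max compression the glider is momentarily at rest: ½mv² = ½kx²
x = v√(m/k) = 12 × √(1.2/5200) = 0.1823 m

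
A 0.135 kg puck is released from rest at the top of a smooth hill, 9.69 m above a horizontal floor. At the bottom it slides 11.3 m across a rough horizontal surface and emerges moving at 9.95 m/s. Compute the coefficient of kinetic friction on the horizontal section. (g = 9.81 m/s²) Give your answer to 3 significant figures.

μ_k = 0.411

Applying the work–energy principle:
mgh = ½mv² + μ_k m g d
mgh = 12.833 J; ½mv² = 6.6827 J
W_f = 12.833 − 6.6827 = 6.150 J
μ_k = W_f/(mg·d) = 6.150/(1.324 × 11.3) = 0.4110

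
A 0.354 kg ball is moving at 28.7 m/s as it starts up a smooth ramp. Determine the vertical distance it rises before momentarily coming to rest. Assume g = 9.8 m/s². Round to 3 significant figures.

h = 42.0 m

Setting KE at the bottom equal to PE gained: ½mv² = mgh
h = v²/(2g) = 28.7²/(2 × 9.8) = 42.02 m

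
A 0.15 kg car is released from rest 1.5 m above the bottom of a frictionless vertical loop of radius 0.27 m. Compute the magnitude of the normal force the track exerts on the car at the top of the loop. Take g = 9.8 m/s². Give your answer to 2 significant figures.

Energy from release to top (height 2r): mgh = ½mv_top² + mg(2r)
v_top² = 2g(h − 2r) = 2(9.8)(1.5 − 0.5400) = 18.816 m²/s²
At the top, both N and weight point toward the centre: N + mg = mv_top²/r
N = m(v_top²/r − g) = 0.15(18.816/0.27 − 9.8) = 8.983 N

N = 9.0 N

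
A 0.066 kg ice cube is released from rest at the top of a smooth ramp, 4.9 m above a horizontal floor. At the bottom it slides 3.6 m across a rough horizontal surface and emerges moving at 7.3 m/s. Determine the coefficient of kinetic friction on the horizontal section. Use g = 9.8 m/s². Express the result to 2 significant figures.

Energy bookkeeping (friction removes W_f = μ_k N d):
mgh = ½mv² + μ_k m g d
mgh = 3.1693 J; ½mv² = 1.7586 J
W_f = 3.1693 − 1.7586 = 1.411 J
μ_k = W_f/(mg·d) = 1.411/(0.6468 × 3.6) = 0.6059

μ_k = 0.61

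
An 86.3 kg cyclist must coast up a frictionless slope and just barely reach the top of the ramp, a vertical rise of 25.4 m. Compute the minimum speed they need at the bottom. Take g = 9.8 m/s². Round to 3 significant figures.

At the top they are momentarily at rest, so all KE converts to PE: ½mv² = mgh
v = √(2gh) = √(2 × 9.8 × 25.4) = 22.31 m/s

v = 22.3 m/s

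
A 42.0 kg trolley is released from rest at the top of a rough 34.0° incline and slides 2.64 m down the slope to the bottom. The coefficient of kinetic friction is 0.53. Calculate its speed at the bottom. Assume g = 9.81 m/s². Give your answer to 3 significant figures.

Energy: mgh = ½mv² + W_f, with h = L sinθ and W_f = μ_k (mg cosθ) L
mgh = mgL sinθ = (42.0)(9.81)(2.64)sin34.0° = 608.25 J
W_f = μ_k mg cosθ · L = (0.53)(42.0)(9.81)cos34.0°·2.64 = 477.9 J
½mv² = 608.25 − 477.9 = 130.31 J
v = √(2 × 130.31/42.0) = 2.491 m/s

v = 2.49 m/s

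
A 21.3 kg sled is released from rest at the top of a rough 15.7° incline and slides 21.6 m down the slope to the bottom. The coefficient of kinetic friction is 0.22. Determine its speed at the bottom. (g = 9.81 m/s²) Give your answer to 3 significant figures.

Energy: mgh = ½mv² + W_f, with h = L sinθ and W_f = μ_k (mg cosθ) L
mgh = mgL sinθ = (21.3)(9.81)(21.6)sin15.7° = 1221.3 J
W_f = μ_k mg cosθ · L = (0.22)(21.3)(9.81)cos15.7°·21.6 = 955.9 J
½mv² = 1221.3 − 955.9 = 265.42 J
v = √(2 × 265.42/21.3) = 4.992 m/s

v = 4.99 m/s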